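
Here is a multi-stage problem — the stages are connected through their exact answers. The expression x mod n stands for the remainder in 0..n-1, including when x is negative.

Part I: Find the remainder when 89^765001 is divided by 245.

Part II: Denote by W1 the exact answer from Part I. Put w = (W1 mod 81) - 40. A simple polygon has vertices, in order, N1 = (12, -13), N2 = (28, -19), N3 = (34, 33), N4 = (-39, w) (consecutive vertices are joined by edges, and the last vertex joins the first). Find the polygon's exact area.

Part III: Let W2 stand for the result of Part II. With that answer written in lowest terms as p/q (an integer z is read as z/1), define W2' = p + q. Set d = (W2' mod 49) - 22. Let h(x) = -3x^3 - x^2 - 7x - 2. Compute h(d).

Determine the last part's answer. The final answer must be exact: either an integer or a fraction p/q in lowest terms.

Part I: squarings mod 245: 89^1=89, 89^2=81, 89^4=191, 89^8=221, 89^16=86, 89^32=46, 89^64=156, 89^128=81, 89^256=191, 89^512=221, 89^1024=86, 89^2048=46, 89^4096=156, 89^8192=81, 89^16384=191, 89^32768=221, 89^65536=86, 89^131072=46, 89^262144=156, 89^524288=81; 89^765001 = 89^1 * 89^8 * 89^64 * 89^1024 * 89^2048 * 89^8192 * 89^32768 * 89^65536 * 89^131072 * 89^524288 = 194 (mod 245); answer 194
Part II: W1 = 194; w = -8; cross terms: (12*-19 - 28*-13)=136, (28*33 - 34*-19)=1570, (34*-8 - -39*33)=1015, (-39*-13 - 12*-8)=603; twice the area = |3324| = 3324; area = 1662; answer 1662
Part III: W2 = 1662; threaded value p + q = 1663; d = 24; -3*(24)^3 - 1*(24)^2 - 7*(24)^1 - 2 = (-41472) + (-576) + (-168) + (-2) = -42218; answer -42218

-42218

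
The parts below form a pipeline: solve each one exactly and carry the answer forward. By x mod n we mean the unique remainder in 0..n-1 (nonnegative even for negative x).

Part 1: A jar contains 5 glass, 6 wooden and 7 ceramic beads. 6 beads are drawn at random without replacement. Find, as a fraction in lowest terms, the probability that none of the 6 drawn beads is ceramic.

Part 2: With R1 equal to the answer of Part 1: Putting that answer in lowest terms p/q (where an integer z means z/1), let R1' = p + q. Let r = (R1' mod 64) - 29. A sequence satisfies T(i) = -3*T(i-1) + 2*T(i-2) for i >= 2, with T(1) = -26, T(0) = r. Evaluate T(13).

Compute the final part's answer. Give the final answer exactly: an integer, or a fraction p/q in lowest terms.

-45059534

Part 1: total draws C(18,6) = 18564; favorable C(11,6) = 462; P = 11/442; answer 11/442
Part 2: R1 = 11/442; threaded value p + q = 453; r = -24; T(2) = -3*(-26) + 2*(-24) = 30; iterating: T(2)=30, T(3)=-142, T(4)=486, T(5)=-1742, T(6)=6198, T(7)=-22078, T(8)=78630, T(9)=-280046, T(10)=997398, T(11)=-3552286, T(12)=12651654, T(13)=-45059534; answer -45059534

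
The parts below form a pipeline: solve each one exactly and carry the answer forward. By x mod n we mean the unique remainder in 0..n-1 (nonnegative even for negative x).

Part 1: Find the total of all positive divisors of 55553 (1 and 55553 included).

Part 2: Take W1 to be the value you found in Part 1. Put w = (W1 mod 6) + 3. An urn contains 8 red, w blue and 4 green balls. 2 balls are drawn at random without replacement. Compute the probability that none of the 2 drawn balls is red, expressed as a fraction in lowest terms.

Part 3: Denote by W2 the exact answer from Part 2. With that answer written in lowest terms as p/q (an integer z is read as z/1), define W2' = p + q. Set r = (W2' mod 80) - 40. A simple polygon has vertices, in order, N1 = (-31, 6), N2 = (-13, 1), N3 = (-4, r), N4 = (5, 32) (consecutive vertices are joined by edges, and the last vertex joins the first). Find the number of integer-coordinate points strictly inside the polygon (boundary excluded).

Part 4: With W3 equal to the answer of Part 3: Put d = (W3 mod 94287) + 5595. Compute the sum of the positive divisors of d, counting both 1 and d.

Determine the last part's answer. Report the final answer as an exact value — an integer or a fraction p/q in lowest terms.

Part 1: 55553 = 73 * 761; sigma = (1 + 73) * (1 + 761) = 74 * 762 = 56388; answer 56388
Part 2: W1 = 56388; w = 3; total draws C(15,2) = 105; favorable C(7,2) = 21; P = 1/5; answer 1/5
Part 3: W2 = 1/5; threaded value p + q = 6; r = -34; cross terms: (-31*1 - -13*6)=47, (-13*-34 - -4*1)=446, (-4*32 - 5*-34)=42, (5*6 - -31*32)=1022; twice the area = |1557| = 1557; area = 1557/2; boundary points = 1 + 1 + 3 + 2 = 7; strictly interior points = area - boundary/2 + 1 = 776; answer 776
Part 4: W3 = 776; d = 6371; 6371 = 23 * 277; sigma = (1 + 23) * (1 + 277) = 24 * 278 = 6672; answer 6672

6672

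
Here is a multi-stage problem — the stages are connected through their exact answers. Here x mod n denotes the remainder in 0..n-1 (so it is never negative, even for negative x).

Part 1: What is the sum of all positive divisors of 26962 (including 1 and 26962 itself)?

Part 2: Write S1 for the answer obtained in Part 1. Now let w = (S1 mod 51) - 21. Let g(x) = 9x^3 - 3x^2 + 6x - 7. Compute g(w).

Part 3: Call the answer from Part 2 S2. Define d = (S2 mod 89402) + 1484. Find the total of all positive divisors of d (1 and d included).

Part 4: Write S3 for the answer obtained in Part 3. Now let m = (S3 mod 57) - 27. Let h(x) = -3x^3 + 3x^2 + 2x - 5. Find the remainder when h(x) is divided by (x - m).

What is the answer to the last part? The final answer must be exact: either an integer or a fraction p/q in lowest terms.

Part 1: 26962 = 2 * 13 * 17 * 61; sigma = (1 + 2) * (1 + 13) * (1 + 17) * (1 + 61) = 3 * 14 * 18 * 62 = 46872; answer 46872
Part 2: S1 = 46872; w = -18; 9*(-18)^3 - 3*(-18)^2 + 6*(-18)^1 - 7 = (-52488) + (-972) + (-108) + (-7) = -53575; answer -53575
Part 3: S2 = -53575; d = 37311; 37311 = 3 * 12437; sigma = (1 + 3) * (1 + 12437) = 4 * 12438 = 49752; answer 49752
Part 4: S3 = 49752; m = 21; remainder = value at the root: -3*(21)^3 + 3*(21)^2 + 2*(21)^1 - 5 = (-27783) + (1323) + (42) + (-5) = -26423; answer -26423

-26423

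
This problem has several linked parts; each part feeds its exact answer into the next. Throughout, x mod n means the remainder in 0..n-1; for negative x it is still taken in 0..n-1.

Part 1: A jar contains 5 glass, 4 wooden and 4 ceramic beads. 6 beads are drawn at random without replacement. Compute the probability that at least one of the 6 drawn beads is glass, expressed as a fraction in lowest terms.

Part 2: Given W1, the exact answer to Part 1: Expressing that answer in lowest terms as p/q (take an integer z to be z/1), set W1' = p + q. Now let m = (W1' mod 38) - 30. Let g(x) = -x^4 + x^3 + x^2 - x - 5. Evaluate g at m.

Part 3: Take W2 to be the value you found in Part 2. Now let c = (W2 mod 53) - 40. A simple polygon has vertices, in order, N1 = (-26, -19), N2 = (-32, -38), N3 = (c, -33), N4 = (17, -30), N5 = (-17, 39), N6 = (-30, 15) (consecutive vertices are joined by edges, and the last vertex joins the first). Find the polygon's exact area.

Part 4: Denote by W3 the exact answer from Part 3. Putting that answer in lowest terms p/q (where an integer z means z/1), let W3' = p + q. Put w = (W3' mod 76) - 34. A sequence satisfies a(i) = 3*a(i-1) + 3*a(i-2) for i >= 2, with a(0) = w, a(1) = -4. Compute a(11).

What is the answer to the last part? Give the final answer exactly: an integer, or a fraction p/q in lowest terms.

Part 1: total draws C(13,6) = 1716; complement C(8,6) = 28; favorable 1716 - 28 = 1688; P = 422/429; answer 422/429
Part 2: W1 = 422/429; threaded value p + q = 851; m = -15; -1*(-15)^4 + 1*(-15)^3 + 1*(-15)^2 - 1*(-15)^1 - 5 = (-50625) + (-3375) + (225) + (15) + (-5) = -53765; answer -53765
Part 3: W2 = -53765; c = -10; cross terms: (-26*-38 - -32*-19)=380, (-32*-33 - -10*-38)=676, (-10*-30 - 17*-33)=861, (17*39 - -17*-30)=153, (-17*15 - -30*39)=915, (-30*-19 - -26*15)=960; twice the area = |3945| = 3945; area = 3945/2; answer 3945/2
Part 4: W3 = 3945/2; threaded value p + q = 3947; w = 37; a(2) = 3*(-4) + 3*(37) = 99; iterating: a(2)=99, a(3)=285, a(4)=1152, a(5)=4311, a(6)=16389, a(7)=62100, a(8)=235467, a(9)=892701, a(10)=3384504, a(11)=12831615; answer 12831615

12831615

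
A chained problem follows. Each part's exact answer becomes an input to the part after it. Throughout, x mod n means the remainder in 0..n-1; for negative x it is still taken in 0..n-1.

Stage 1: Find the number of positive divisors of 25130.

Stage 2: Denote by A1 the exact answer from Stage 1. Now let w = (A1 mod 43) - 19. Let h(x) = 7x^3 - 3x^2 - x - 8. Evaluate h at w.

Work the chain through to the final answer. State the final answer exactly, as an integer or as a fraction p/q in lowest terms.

-221

Stage 1: 25130 = 2 * 5 * 7 * 359; number of divisors = (1+1) * (1+1) * (1+1) * (1+1) = 16; answer 16
Stage 2: A1 = 16; w = -3; 7*(-3)^3 - 3*(-3)^2 - 1*(-3)^1 - 8 = (-189) + (-27) + (3) + (-8) = -221; answer -221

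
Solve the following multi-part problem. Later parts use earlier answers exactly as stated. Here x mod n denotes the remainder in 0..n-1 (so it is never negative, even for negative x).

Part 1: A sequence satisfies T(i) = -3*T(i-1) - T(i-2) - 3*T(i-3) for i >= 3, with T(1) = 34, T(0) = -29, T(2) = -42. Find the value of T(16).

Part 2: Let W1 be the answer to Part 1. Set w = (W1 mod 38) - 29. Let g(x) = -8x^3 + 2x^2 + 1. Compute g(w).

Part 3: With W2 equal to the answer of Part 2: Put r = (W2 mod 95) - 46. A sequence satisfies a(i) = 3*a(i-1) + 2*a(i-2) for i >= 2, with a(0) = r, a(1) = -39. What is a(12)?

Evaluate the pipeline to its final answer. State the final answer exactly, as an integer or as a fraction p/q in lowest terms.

Part 1: T(3) = -3*(-42) - 1*(34) - 3*(-29) = 179; iterating: T(3)=179, T(4)=-597, T(5)=1738, T(6)=-5154, T(7)=15515, T(8)=-46605, T(9)=139762, T(10)=-419226, T(11)=1257731, T(12)=-3773253, T(13)=11319706, T(14)=-33959058, T(15)=101877227, T(16)=-305631741; answer -305631741
Part 2: W1 = -305631741; w = -12; -8*(-12)^3 + 2*(-12)^2 + 1 = (13824) + (288) + (1) = 14113; answer 14113
Part 3: W2 = 14113; r = 7; a(2) = 3*(-39) + 2*(7) = -103; iterating: a(2)=-103, a(3)=-387, a(4)=-1367, a(5)=-4875, a(6)=-17359, a(7)=-61827, a(8)=-220199, a(9)=-784251, a(10)=-2793151, a(11)=-9947955, a(12)=-35430167; answer -35430167

-35430167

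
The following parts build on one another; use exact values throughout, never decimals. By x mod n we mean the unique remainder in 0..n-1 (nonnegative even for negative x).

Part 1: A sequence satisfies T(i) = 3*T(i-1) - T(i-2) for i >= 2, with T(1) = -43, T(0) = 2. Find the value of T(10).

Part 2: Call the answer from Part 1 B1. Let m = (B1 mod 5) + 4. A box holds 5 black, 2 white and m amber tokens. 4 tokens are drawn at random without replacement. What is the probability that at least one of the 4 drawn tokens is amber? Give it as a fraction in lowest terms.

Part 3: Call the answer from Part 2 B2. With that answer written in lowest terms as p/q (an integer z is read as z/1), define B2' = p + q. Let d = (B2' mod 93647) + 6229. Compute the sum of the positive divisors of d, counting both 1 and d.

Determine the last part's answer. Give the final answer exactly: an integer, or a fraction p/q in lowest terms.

11396

Part 1: T(2) = 3*(-43) - 1*(2) = -131; iterating: T(2)=-131, T(3)=-350, T(4)=-919, T(5)=-2407, T(6)=-6302, T(7)=-16499, T(8)=-43195, T(9)=-113086, T(10)=-296063; answer -296063
Part 2: B1 = -296063; m = 6; total draws C(13,4) = 715; complement C(7,4) = 35; favorable 715 - 35 = 680; P = 136/143; answer 136/143
Part 3: B2 = 136/143; threaded value p + q = 279; d = 6508; 6508 = 2^2 * 1627; sigma = (1 + 2 + 4) * (1 + 1627) = 7 * 1628 = 11396; answer 11396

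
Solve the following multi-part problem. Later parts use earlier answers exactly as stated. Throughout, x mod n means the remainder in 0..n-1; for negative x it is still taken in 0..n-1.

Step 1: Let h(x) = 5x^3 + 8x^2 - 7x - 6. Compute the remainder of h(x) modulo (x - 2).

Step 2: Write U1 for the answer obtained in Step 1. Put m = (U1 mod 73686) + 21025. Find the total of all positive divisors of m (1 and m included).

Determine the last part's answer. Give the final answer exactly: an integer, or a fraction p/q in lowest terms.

24096

Step 1: remainder = value at the root: 5*(2)^3 + 8*(2)^2 - 7*(2)^1 - 6 = (40) + (32) + (-14) + (-6) = 52; answer 52
Step 2: U1 = 52; m = 21077; 21077 = 7 * 3011; sigma = (1 + 7) * (1 + 3011) = 8 * 3012 = 24096; answer 24096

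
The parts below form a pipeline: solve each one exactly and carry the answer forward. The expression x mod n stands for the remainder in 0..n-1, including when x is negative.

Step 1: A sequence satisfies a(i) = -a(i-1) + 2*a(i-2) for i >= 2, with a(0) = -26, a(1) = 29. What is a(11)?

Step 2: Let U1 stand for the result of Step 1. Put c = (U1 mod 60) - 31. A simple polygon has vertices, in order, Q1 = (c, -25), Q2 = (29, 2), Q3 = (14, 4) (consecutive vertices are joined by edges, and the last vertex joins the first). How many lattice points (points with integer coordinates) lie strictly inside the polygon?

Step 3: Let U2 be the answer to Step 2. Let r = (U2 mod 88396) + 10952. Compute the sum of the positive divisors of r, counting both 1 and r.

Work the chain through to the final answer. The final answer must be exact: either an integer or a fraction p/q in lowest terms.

17328

Step 1: a(2) = -1*(29) + 2*(-26) = -81; iterating: a(2)=-81, a(3)=139, a(4)=-301, a(5)=579, a(6)=-1181, a(7)=2339, a(8)=-4701, a(9)=9379, a(10)=-18781, a(11)=37539; answer 37539
Step 2: U1 = 37539; c = 8; cross terms: (8*2 - 29*-25)=741, (29*4 - 14*2)=88, (14*-25 - 8*4)=-382; twice the area = |447| = 447; area = 447/2; boundary points = 3 + 1 + 1 = 5; strictly interior points = area - boundary/2 + 1 = 222; answer 222
Step 3: U2 = 222; r = 11174; 11174 = 2 * 37 * 151; sigma = (1 + 2) * (1 + 37) * (1 + 151) = 3 * 38 * 152 = 17328; answer 17328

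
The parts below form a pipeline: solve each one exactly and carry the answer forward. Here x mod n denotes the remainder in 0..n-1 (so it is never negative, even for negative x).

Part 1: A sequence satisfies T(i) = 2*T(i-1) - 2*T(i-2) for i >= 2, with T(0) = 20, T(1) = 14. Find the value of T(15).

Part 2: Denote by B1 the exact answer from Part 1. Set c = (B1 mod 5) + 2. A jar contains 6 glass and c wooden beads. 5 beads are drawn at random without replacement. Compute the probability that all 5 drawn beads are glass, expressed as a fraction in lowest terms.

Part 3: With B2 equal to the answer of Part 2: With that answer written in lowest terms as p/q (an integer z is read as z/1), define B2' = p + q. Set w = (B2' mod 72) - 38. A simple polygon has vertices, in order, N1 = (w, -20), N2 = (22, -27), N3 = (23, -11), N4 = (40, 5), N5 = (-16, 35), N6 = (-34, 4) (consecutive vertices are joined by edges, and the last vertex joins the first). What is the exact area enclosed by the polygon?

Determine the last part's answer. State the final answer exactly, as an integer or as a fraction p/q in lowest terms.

2826

Part 1: T(2) = 2*(14) - 2*(20) = -12; iterating: T(2)=-12, T(3)=-52, T(4)=-80, T(5)=-56, T(6)=48, T(7)=208, T(8)=320, T(9)=224, T(10)=-192, T(11)=-832, T(12)=-1280, T(13)=-896, T(14)=768, T(15)=3328; answer 3328
Part 2: B1 = 3328; c = 5; total draws C(11,5) = 462; favorable C(6,5) = 6; P = 1/77; answer 1/77
Part 3: B2 = 1/77; threaded value p + q = 78; w = -32; cross terms: (-32*-27 - 22*-20)=1304, (22*-11 - 23*-27)=379, (23*5 - 40*-11)=555, (40*35 - -16*5)=1480, (-16*4 - -34*35)=1126, (-34*-20 - -32*4)=808; twice the area = |5652| = 5652; area = 2826; answer 2826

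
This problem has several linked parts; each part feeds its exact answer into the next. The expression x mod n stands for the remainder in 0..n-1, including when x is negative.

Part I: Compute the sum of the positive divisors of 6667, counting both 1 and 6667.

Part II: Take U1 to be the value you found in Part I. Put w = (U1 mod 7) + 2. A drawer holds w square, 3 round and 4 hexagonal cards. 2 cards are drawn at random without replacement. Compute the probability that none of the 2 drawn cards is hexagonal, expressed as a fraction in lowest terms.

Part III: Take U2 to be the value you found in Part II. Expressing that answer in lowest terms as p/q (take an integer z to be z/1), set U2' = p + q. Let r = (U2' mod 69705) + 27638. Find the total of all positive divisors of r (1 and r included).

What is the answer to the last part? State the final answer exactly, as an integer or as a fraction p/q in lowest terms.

58752

Part I: 6667 = 59 * 113; sigma = (1 + 59) * (1 + 113) = 60 * 114 = 6840; answer 6840
Part II: U1 = 6840; w = 3; total draws C(10,2) = 45; favorable C(6,2) = 15; P = 1/3; answer 1/3
Part III: U2 = 1/3; threaded value p + q = 4; r = 27642; 27642 = 2 * 3 * 17 * 271; sigma = (1 + 2) * (1 + 3) * (1 + 17) * (1 + 271) = 3 * 4 * 18 * 272 = 58752; answer 58752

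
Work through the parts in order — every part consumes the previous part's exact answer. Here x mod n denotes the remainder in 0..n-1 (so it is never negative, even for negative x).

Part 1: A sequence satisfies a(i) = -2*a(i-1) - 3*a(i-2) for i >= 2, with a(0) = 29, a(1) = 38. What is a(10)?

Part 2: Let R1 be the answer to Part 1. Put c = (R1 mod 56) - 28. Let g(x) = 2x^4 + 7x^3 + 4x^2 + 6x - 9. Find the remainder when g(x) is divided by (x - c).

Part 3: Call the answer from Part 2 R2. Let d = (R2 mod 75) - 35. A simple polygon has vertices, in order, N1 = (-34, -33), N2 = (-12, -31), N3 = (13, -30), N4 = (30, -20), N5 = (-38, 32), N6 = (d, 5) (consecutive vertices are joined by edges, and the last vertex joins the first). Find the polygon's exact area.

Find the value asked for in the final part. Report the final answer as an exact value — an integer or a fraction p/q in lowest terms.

1933

Part 1: a(2) = -2*(38) - 3*(29) = -163; iterating: a(2)=-163, a(3)=212, a(4)=65, a(5)=-766, a(6)=1337, a(7)=-376, a(8)=-3259, a(9)=7646, a(10)=-5515; answer -5515
Part 2: R1 = -5515; c = 1; remainder = value at the root: 2*(1)^4 + 7*(1)^3 + 4*(1)^2 + 6*(1)^1 - 9 = (2) + (7) + (4) + (6) + (-9) = 10; answer 10
Part 3: R2 = 10; d = -25; cross terms: (-34*-31 - -12*-33)=658, (-12*-30 - 13*-31)=763, (13*-20 - 30*-30)=640, (30*32 - -38*-20)=200, (-38*5 - -25*32)=610, (-25*-33 - -34*5)=995; twice the area = |3866| = 3866; area = 1933; answer 1933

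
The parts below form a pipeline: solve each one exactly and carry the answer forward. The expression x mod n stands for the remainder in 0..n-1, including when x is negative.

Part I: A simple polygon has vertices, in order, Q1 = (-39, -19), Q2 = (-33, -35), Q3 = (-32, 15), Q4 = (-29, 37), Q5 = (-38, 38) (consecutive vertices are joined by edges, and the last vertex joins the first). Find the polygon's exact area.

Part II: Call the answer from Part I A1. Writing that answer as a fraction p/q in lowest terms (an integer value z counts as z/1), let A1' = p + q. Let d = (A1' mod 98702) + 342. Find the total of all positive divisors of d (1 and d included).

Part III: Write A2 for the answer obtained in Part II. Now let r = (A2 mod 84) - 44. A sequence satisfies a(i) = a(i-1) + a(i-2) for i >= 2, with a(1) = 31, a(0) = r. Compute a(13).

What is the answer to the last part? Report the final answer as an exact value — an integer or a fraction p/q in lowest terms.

Part I: cross terms: (-39*-35 - -33*-19)=738, (-33*15 - -32*-35)=-1615, (-32*37 - -29*15)=-749, (-29*38 - -38*37)=304, (-38*-19 - -39*38)=2204; twice the area = |882| = 882; area = 441; answer 441
Part II: A1 = 441; threaded value p + q = 442; d = 784; 784 = 2^4 * 7^2; sigma = (1 + 2 + 4 + 8 + 16) * (1 + 7 + 49) = 31 * 57 = 1767; answer 1767
Part III: A2 = 1767; r = -41; a(2) = 1*(31) + 1*(-41) = -10; iterating: a(2)=-10, a(3)=21, a(4)=11, a(5)=32, a(6)=43, a(7)=75, a(8)=118, a(9)=193, a(10)=311, a(11)=504, a(12)=815, a(13)=1319; answer 1319

1319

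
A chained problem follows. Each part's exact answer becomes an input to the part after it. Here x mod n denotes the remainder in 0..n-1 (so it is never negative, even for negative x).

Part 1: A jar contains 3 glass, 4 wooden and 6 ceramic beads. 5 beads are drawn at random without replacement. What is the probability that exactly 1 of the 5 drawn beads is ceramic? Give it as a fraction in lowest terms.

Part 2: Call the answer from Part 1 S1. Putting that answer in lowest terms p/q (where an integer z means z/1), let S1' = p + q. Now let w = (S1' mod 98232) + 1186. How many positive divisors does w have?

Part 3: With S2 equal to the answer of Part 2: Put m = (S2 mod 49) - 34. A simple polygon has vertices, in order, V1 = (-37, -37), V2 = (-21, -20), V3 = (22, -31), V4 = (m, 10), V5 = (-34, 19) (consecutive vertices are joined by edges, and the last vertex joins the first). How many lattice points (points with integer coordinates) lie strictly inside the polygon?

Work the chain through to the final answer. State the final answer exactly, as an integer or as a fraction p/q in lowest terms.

1036

Part 1: total draws C(13,5) = 1287; favorable C(6,1)*C(7,4) = 210; P = 70/429; answer 70/429
Part 2: S1 = 70/429; threaded value p + q = 499; w = 1685; 1685 = 5 * 337; number of divisors = (1+1) * (1+1) = 4; answer 4
Part 3: S2 = 4; m = -30; cross terms: (-37*-20 - -21*-37)=-37, (-21*-31 - 22*-20)=1091, (22*10 - -30*-31)=-710, (-30*19 - -34*10)=-230, (-34*-37 - -37*19)=1961; twice the area = |2075| = 2075; area = 2075/2; boundary points = 1 + 1 + 1 + 1 + 1 = 5; strictly interior points = area - boundary/2 + 1 = 1036; answer 1036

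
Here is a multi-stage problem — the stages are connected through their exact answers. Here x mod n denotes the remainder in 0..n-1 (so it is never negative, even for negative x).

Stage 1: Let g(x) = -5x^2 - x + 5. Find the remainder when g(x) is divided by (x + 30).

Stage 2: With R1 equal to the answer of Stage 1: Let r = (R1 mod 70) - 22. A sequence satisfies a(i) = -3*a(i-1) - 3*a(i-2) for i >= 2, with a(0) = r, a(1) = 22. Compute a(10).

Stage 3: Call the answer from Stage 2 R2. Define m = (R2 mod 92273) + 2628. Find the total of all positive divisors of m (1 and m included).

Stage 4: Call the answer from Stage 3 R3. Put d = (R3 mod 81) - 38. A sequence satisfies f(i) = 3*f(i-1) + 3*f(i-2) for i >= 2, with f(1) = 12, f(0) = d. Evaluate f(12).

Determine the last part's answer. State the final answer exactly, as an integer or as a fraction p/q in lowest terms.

64212507

Stage 1: remainder = value at the root: -5*(-30)^2 - 1*(-30)^1 + 5 = (-4500) + (30) + (5) = -4465; answer -4465
Stage 2: R1 = -4465; r = -7; a(2) = -3*(22) - 3*(-7) = -45; iterating: a(2)=-45, a(3)=69, a(4)=-72, a(5)=9, a(6)=189, a(7)=-594, a(8)=1215, a(9)=-1863, a(10)=1944; answer 1944
Stage 3: R2 = 1944; m = 4572; 4572 = 2^2 * 3^2 * 127; sigma = (1 + 2 + 4) * (1 + 3 + 9) * (1 + 127) = 7 * 13 * 128 = 11648; answer 11648
Stage 4: R3 = 11648; d = 27; f(2) = 3*(12) + 3*(27) = 117; iterating: f(2)=117, f(3)=387, f(4)=1512, f(5)=5697, f(6)=21627, f(7)=81972, f(8)=310797, f(9)=1178307, f(10)=4467312, f(11)=16936857, f(12)=64212507; answer 64212507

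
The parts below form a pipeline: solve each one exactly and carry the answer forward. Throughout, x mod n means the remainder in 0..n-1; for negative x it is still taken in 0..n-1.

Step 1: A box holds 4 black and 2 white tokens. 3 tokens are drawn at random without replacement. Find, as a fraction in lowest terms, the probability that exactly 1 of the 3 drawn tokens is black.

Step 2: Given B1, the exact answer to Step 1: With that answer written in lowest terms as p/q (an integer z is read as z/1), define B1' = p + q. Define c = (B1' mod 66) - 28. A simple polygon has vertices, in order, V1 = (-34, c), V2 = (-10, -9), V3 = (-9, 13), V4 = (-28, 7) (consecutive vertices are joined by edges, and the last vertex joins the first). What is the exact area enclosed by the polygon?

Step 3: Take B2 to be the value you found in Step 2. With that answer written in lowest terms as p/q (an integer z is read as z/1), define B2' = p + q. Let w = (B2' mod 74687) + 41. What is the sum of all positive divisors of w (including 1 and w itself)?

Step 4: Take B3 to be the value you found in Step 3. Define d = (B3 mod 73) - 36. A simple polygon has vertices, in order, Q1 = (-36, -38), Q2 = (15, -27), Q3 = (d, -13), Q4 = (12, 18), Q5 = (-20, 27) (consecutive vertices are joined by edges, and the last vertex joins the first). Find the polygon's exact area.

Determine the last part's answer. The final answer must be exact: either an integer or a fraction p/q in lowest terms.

2207

Step 1: total draws C(6,3) = 20; favorable C(4,1)*C(2,2) = 4; P = 1/5; answer 1/5
Step 2: B1 = 1/5; threaded value p + q = 6; c = -22; cross terms: (-34*-9 - -10*-22)=86, (-10*13 - -9*-9)=-211, (-9*7 - -28*13)=301, (-28*-22 - -34*7)=854; twice the area = |1030| = 1030; area = 515; answer 515
Step 3: B2 = 515; threaded value p + q = 516; w = 557; 557 is prime, so its only divisors are 1 and 557; sigma = 1 + 557 = 558; answer 558
Step 4: B3 = 558; d = 11; cross terms: (-36*-27 - 15*-38)=1542, (15*-13 - 11*-27)=102, (11*18 - 12*-13)=354, (12*27 - -20*18)=684, (-20*-38 - -36*27)=1732; twice the area = |4414| = 4414; area = 2207; answer 2207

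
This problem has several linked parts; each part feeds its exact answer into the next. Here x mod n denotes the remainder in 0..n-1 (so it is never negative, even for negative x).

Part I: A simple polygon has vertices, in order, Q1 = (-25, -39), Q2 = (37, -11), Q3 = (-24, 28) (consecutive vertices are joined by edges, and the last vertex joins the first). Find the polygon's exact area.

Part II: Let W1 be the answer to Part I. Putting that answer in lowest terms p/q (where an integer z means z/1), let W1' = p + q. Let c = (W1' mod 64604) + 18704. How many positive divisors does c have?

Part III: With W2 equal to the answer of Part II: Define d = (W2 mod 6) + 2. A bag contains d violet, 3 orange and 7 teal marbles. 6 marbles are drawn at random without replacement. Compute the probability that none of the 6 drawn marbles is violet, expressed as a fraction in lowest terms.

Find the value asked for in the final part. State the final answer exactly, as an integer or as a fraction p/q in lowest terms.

5/22

Part I: cross terms: (-25*-11 - 37*-39)=1718, (37*28 - -24*-11)=772, (-24*-39 - -25*28)=1636; twice the area = |4126| = 4126; area = 2063; answer 2063
Part II: W1 = 2063; threaded value p + q = 2064; c = 20768; 20768 = 2^5 * 11 * 59; number of divisors = (5+1) * (1+1) * (1+1) = 24; answer 24
Part III: W2 = 24; d = 2; total draws C(12,6) = 924; favorable C(10,6) = 210; P = 5/22; answer 5/22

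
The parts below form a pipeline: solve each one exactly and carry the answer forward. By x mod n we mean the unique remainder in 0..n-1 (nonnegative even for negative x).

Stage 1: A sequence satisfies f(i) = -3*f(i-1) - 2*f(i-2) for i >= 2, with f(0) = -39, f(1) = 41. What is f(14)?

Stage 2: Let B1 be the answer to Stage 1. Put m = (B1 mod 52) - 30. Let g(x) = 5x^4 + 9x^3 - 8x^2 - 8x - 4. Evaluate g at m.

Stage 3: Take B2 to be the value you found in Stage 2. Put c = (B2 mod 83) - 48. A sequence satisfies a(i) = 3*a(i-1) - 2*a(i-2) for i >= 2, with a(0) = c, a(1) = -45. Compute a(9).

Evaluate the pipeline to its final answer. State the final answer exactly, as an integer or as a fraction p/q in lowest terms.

-30645

Stage 1: f(2) = -3*(41) - 2*(-39) = -45; iterating: f(2)=-45, f(3)=53, f(4)=-69, f(5)=101, f(6)=-165, f(7)=293, f(8)=-549, f(9)=1061, f(10)=-2085, f(11)=4133, f(12)=-8229, f(13)=16421, f(14)=-32805; answer -32805
Stage 2: B1 = -32805; m = -23; 5*(-23)^4 + 9*(-23)^3 - 8*(-23)^2 - 8*(-23)^1 - 4 = (1399205) + (-109503) + (-4232) + (184) + (-4) = 1285650; answer 1285650
Stage 3: B2 = 1285650; c = 15; a(2) = 3*(-45) - 2*(15) = -165; iterating: a(2)=-165, a(3)=-405, a(4)=-885, a(5)=-1845, a(6)=-3765, a(7)=-7605, a(8)=-15285, a(9)=-30645; answer -30645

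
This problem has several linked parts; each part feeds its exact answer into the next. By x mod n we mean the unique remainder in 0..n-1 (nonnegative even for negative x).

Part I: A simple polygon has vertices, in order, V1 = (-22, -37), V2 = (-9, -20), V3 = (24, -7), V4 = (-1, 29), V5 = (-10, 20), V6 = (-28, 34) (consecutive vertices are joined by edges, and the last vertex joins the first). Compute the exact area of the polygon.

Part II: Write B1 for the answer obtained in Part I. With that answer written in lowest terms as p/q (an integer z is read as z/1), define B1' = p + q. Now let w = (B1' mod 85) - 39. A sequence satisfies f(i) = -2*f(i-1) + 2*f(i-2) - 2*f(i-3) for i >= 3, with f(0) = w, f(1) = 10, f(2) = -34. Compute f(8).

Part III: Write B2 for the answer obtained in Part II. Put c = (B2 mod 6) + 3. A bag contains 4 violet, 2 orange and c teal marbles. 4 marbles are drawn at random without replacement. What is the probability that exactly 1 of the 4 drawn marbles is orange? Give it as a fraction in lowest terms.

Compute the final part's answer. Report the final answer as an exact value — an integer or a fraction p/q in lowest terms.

5/9

Part I: cross terms: (-22*-20 - -9*-37)=107, (-9*-7 - 24*-20)=543, (24*29 - -1*-7)=689, (-1*20 - -10*29)=270, (-10*34 - -28*20)=220, (-28*-37 - -22*34)=1784; twice the area = |3613| = 3613; area = 3613/2; answer 3613/2
Part II: B1 = 3613/2; threaded value p + q = 3615; w = 6; f(3) = -2*(-34) + 2*(10) - 2*(6) = 76; iterating: f(3)=76, f(4)=-240, f(5)=700, f(6)=-2032, f(7)=5944, f(8)=-17352; answer -17352
Part III: B2 = -17352; c = 3; total draws C(9,4) = 126; favorable C(2,1)*C(7,3) = 70; P = 5/9; answer 5/9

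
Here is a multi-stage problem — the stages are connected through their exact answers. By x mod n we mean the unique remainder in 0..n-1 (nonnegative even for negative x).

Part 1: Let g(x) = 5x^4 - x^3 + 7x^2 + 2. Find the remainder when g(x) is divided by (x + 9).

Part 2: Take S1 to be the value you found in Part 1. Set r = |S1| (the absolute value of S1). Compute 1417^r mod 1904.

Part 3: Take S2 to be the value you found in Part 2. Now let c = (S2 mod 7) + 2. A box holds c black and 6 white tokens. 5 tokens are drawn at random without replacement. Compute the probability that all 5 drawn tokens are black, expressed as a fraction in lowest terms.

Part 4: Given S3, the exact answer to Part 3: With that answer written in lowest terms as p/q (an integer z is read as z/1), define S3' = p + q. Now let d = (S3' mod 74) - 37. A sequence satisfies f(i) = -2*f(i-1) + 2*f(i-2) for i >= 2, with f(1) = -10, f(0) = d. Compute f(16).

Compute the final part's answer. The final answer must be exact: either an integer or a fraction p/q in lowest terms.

86854912

Part 1: remainder = value at the root: 5*(-9)^4 - 1*(-9)^3 + 7*(-9)^2 + 2 = (32805) + (729) + (567) + (2) = 34103; answer 34103
Part 2: S1 = 34103; r = 34103; squarings mod 1904: 1417^1=1417, 1417^2=1073, 1417^4=1313, 1417^8=849, 1417^16=1089, 1417^32=1633, 1417^64=1089, 1417^128=1633, 1417^256=1089, 1417^512=1633, 1417^1024=1089, 1417^2048=1633, 1417^4096=1089, 1417^8192=1633, 1417^16384=1089, 1417^32768=1633; 1417^34103 = 1417^1 * 1417^2 * 1417^4 * 1417^16 * 1417^32 * 1417^256 * 1417^1024 * 1417^32768 = 201 (mod 1904); answer 201
Part 3: S2 = 201; c = 7; total draws C(13,5) = 1287; favorable C(7,5) = 21; P = 7/429; answer 7/429
Part 4: S3 = 7/429; threaded value p + q = 436; d = 29; f(2) = -2*(-10) + 2*(29) = 78; iterating: f(2)=78, f(3)=-176, f(4)=508, f(5)=-1368, f(6)=3752, f(7)=-10240, f(8)=27984, f(9)=-76448, f(10)=208864, f(11)=-570624, f(12)=1558976, f(13)=-4259200, f(14)=11636352, f(15)=-31791104, f(16)=86854912; answer 86854912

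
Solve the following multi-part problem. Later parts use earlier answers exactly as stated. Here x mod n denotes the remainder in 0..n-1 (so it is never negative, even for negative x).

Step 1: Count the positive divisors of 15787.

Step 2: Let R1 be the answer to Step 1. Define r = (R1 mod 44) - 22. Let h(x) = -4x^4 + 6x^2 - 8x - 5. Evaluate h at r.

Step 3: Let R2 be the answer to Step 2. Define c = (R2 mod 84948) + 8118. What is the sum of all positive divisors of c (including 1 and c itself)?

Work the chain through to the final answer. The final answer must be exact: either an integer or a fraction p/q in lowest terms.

Step 1: 15787 is prime, so its only divisors are 1 and 15787; count = 2; answer 2
Step 2: R1 = 2; r = -20; -4*(-20)^4 + 6*(-20)^2 - 8*(-20)^1 - 5 = (-640000) + (2400) + (160) + (-5) = -637445; answer -637445
Step 3: R2 = -637445; c = 50257; 50257 = 29 * 1733; sigma = (1 + 29) * (1 + 1733) = 30 * 1734 = 52020; answer 52020

52020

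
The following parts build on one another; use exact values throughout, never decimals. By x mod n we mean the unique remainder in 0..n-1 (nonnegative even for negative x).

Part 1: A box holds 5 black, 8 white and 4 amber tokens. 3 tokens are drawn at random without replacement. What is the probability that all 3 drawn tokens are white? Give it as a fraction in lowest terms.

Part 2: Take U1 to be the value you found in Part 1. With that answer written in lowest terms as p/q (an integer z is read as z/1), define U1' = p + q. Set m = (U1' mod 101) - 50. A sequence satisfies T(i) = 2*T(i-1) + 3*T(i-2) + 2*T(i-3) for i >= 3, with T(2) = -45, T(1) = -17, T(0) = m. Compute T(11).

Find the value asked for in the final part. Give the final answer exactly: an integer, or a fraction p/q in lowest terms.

Part 1: total draws C(17,3) = 680; favorable C(8,3) = 56; P = 7/85; answer 7/85
Part 2: U1 = 7/85; threaded value p + q = 92; m = 42; T(3) = 2*(-45) + 3*(-17) + 2*(42) = -57; iterating: T(3)=-57, T(4)=-283, T(5)=-827, T(6)=-2617, T(7)=-8281, T(8)=-26067, T(9)=-82211, T(10)=-259185, T(11)=-817137; answer -817137

-817137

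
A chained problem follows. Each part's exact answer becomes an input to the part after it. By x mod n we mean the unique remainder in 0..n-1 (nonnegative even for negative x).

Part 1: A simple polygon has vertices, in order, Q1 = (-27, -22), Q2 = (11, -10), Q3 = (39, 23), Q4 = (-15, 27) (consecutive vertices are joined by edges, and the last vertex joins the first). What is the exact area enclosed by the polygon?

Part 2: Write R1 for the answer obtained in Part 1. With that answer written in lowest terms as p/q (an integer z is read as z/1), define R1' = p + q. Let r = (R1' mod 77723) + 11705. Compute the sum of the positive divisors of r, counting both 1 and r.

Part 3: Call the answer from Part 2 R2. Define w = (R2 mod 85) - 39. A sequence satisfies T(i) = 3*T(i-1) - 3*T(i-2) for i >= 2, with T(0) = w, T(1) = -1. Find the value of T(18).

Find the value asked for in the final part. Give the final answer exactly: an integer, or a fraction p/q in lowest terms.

Part 1: cross terms: (-27*-10 - 11*-22)=512, (11*23 - 39*-10)=643, (39*27 - -15*23)=1398, (-15*-22 - -27*27)=1059; twice the area = |3612| = 3612; area = 1806; answer 1806
Part 2: R1 = 1806; threaded value p + q = 1807; r = 13512; 13512 = 2^3 * 3 * 563; sigma = (1 + 2 + 4 + 8) * (1 + 3) * (1 + 563) = 15 * 4 * 564 = 33840; answer 33840
Part 3: R2 = 33840; w = -29; T(2) = 3*(-1) - 3*(-29) = 84; iterating: T(2)=84, T(3)=255, T(4)=513, T(5)=774, T(6)=783, T(7)=27, T(8)=-2268, T(9)=-6885, T(10)=-13851, T(11)=-20898, T(12)=-21141, T(13)=-729, T(14)=61236, T(15)=185895, T(16)=373977, T(17)=564246, T(18)=570807; answer 570807

570807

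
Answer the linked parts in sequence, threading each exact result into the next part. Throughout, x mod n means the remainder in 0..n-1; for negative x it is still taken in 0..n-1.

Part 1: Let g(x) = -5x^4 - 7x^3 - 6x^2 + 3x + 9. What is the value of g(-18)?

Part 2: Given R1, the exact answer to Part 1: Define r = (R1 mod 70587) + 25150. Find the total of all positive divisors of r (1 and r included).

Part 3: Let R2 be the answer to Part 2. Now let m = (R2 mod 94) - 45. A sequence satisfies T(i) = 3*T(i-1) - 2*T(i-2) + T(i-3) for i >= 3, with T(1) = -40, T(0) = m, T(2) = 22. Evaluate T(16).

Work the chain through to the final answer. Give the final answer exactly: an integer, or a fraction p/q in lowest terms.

Part 1: -5*(-18)^4 - 7*(-18)^3 - 6*(-18)^2 + 3*(-18)^1 + 9 = (-524880) + (40824) + (-1944) + (-54) + (9) = -486045; answer -486045
Part 2: R1 = -486045; r = 33214; 33214 = 2 * 16607; sigma = (1 + 2) * (1 + 16607) = 3 * 16608 = 49824; answer 49824
Part 3: R2 = 49824; m = -41; T(3) = 3*(22) - 2*(-40) + 1*(-41) = 105; iterating: T(3)=105, T(4)=231, T(5)=505, T(6)=1158, T(7)=2695, T(8)=6274, T(9)=14590, T(10)=33917, T(11)=78845, T(12)=183291, T(13)=426100, T(14)=990563, T(15)=2302780, T(16)=5353314; answer 5353314

5353314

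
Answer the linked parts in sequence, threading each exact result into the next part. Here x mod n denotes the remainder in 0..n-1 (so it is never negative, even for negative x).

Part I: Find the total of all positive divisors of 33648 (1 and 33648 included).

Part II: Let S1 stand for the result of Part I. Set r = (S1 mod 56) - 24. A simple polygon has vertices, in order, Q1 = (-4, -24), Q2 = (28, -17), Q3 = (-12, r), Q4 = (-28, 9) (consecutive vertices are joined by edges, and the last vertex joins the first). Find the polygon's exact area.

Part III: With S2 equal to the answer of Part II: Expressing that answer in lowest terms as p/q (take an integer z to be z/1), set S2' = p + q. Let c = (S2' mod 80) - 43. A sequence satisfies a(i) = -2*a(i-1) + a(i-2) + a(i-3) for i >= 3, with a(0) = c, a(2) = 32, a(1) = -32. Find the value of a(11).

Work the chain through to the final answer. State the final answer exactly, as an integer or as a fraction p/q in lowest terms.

-78648

Part I: 33648 = 2^4 * 3 * 701; sigma = (1 + 2 + 4 + 8 + 16) * (1 + 3) * (1 + 701) = 31 * 4 * 702 = 87048; answer 87048
Part II: S1 = 87048; r = 0; cross terms: (-4*-17 - 28*-24)=740, (28*0 - -12*-17)=-204, (-12*9 - -28*0)=-108, (-28*-24 - -4*9)=708; twice the area = |1136| = 1136; area = 568; answer 568
Part III: S2 = 568; threaded value p + q = 569; c = -34; a(3) = -2*(32) + 1*(-32) + 1*(-34) = -130; iterating: a(3)=-130, a(4)=260, a(5)=-618, a(6)=1366, a(7)=-3090, a(8)=6928, a(9)=-15580, a(10)=34998, a(11)=-78648; answer -78648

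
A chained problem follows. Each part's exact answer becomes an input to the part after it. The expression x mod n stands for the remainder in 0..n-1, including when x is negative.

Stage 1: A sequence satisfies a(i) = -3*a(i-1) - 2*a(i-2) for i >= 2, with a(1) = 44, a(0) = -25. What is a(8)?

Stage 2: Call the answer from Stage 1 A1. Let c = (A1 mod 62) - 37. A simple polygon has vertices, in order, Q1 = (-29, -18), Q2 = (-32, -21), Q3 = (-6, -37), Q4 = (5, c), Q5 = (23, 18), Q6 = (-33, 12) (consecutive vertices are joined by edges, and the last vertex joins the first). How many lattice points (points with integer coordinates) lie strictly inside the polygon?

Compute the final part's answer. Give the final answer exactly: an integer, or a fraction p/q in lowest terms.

1711

Stage 1: a(2) = -3*(44) - 2*(-25) = -82; iterating: a(2)=-82, a(3)=158, a(4)=-310, a(5)=614, a(6)=-1222, a(7)=2438, a(8)=-4870; answer -4870
Stage 2: A1 = -4870; c = -9; cross terms: (-29*-21 - -32*-18)=33, (-32*-37 - -6*-21)=1058, (-6*-9 - 5*-37)=239, (5*18 - 23*-9)=297, (23*12 - -33*18)=870, (-33*-18 - -29*12)=942; twice the area = |3439| = 3439; area = 3439/2; boundary points = 3 + 2 + 1 + 9 + 2 + 2 = 19; strictly interior points = area - boundary/2 + 1 = 1711; answer 1711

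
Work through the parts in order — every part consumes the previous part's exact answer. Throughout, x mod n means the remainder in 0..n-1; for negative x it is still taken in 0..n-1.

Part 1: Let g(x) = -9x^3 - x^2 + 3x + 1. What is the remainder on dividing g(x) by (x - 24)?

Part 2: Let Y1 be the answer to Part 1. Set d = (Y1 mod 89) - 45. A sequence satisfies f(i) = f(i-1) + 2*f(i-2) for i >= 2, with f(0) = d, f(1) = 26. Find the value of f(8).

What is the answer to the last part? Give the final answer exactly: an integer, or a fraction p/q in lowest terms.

Part 1: remainder = value at the root: -9*(24)^3 - 1*(24)^2 + 3*(24)^1 + 1 = (-124416) + (-576) + (72) + (1) = -124919; answer -124919
Part 2: Y1 = -124919; d = -8; f(2) = 1*(26) + 2*(-8) = 10; iterating: f(2)=10, f(3)=62, f(4)=82, f(5)=206, f(6)=370, f(7)=782, f(8)=1522; answer 1522

1522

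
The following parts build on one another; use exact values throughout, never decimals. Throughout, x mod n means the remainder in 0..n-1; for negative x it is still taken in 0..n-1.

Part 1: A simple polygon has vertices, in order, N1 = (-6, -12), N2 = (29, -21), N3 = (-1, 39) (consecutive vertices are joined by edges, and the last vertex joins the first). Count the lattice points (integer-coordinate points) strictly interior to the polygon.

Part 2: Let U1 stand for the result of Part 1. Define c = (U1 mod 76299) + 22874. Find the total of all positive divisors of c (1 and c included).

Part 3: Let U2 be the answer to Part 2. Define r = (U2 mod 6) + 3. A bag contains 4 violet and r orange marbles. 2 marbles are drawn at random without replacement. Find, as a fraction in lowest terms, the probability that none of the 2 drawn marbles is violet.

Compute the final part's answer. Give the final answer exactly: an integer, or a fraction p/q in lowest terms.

1/7

Part 1: cross terms: (-6*-21 - 29*-12)=474, (29*39 - -1*-21)=1110, (-1*-12 - -6*39)=246; twice the area = |1830| = 1830; area = 915; boundary points = 1 + 30 + 1 = 32; strictly interior points = area - boundary/2 + 1 = 900; answer 900
Part 2: U1 = 900; c = 23774; 23774 = 2 * 11887; sigma = (1 + 2) * (1 + 11887) = 3 * 11888 = 35664; answer 35664
Part 3: U2 = 35664; r = 3; total draws C(7,2) = 21; favorable C(3,2) = 3; P = 1/7; answer 1/7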